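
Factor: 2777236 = 2^2 * 7^1*11^1*71^1*127^1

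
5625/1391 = 5625/1391 = 4.04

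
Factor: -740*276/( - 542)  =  2^3*3^1*5^1*23^1*37^1*271^( - 1) =102120/271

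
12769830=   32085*398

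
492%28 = 16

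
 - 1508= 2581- 4089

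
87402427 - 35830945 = 51571482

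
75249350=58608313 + 16641037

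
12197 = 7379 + 4818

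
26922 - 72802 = -45880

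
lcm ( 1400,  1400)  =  1400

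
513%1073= 513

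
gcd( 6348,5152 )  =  92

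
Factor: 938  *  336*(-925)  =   - 291530400  =  - 2^5*3^1*5^2*7^2*37^1 * 67^1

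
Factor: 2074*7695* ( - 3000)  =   - 2^4*3^5*5^4*17^1*19^1 * 61^1=- 47878290000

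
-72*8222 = -591984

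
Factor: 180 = 2^2*3^2 * 5^1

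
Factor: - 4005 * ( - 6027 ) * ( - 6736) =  - 2^4*3^3*5^1*7^2*41^1*89^1*421^1 = - 162594477360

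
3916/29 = 3916/29 = 135.03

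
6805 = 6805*1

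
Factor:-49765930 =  - 2^1*5^1 * 4976593^1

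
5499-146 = 5353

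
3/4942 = 3/4942 = 0.00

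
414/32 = 12 + 15/16 = 12.94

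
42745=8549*5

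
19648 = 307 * 64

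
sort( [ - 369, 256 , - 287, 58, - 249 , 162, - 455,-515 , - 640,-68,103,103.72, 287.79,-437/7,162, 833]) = [ - 640, - 515, - 455, - 369, - 287,-249, - 68, - 437/7, 58, 103, 103.72, 162, 162, 256 , 287.79, 833 ] 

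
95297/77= 1237 + 48/77 = 1237.62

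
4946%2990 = 1956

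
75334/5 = 75334/5 = 15066.80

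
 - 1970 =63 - 2033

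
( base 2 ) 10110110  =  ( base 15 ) C2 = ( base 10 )182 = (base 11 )156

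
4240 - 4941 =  - 701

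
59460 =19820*3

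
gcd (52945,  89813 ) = 1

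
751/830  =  751/830 = 0.90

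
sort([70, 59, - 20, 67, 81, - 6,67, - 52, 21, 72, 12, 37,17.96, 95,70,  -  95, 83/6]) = [ - 95, - 52, - 20, - 6,12, 83/6, 17.96, 21,37, 59, 67, 67, 70, 70,72, 81, 95]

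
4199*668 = 2804932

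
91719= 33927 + 57792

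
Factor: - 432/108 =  - 2^2 = - 4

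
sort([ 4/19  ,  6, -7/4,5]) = [ - 7/4,4/19, 5 , 6]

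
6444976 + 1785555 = 8230531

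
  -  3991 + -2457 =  - 6448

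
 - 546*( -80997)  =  44224362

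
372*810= 301320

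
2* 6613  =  13226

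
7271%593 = 155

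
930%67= 59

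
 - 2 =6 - 8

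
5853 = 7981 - 2128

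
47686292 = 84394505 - 36708213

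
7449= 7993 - 544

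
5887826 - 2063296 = 3824530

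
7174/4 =1793 + 1/2 = 1793.50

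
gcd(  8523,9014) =1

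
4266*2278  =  9717948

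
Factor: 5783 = 5783^1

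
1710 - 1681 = 29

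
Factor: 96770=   2^1*5^1*9677^1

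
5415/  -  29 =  - 187+8/29 = - 186.72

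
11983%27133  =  11983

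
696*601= 418296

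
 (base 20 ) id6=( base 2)1110100101010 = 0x1d2a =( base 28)9EI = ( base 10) 7466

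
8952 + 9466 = 18418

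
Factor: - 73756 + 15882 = -2^1*19^1*1523^1 = - 57874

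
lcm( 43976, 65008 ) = 1495184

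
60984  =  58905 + 2079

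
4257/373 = 4257/373 = 11.41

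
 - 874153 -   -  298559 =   -  575594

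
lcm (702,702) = 702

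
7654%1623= 1162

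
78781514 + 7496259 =86277773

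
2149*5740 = 12335260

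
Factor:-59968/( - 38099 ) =2^6*31^ ( -1) * 937^1*1229^( - 1)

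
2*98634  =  197268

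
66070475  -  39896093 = 26174382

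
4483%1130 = 1093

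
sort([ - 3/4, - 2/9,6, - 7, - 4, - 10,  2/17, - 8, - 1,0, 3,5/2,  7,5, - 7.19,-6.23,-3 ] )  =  [ - 10, - 8, -7.19, - 7,-6.23, - 4,-3, - 1, - 3/4, - 2/9,0,2/17,5/2 , 3, 5,6, 7] 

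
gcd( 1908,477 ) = 477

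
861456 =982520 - 121064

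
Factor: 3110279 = 29^1*107251^1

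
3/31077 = 1/10359 = 0.00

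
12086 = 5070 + 7016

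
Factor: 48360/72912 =65/98 = 2^(-1)*5^1*7^( - 2)*13^1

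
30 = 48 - 18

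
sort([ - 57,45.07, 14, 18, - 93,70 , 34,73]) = [ - 93, - 57, 14,18,34,45.07, 70, 73] 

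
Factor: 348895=5^1*69779^1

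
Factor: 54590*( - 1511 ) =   -  82485490 = - 2^1*5^1*53^1*103^1 * 1511^1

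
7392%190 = 172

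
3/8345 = 3/8345 = 0.00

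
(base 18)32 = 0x38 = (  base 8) 70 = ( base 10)56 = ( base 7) 110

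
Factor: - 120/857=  - 2^3*3^1*5^1*857^( - 1) 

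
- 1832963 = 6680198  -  8513161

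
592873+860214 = 1453087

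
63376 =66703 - 3327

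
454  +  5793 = 6247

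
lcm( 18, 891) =1782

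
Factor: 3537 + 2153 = 5690 = 2^1*5^1*569^1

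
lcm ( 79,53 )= 4187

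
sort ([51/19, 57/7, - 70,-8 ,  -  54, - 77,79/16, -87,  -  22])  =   [ - 87, - 77, - 70 , - 54,- 22  , - 8,51/19,79/16,57/7]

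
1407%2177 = 1407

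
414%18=0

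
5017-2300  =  2717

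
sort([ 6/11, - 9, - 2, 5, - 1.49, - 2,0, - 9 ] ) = [ - 9,-9,- 2, - 2, - 1.49, 0, 6/11, 5]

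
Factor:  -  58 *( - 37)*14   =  30044= 2^2*7^1*29^1*37^1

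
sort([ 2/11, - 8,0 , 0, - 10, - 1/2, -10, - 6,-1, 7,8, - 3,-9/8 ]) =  [ - 10, - 10, -8, - 6, - 3, - 9/8, - 1, -1/2, 0, 0, 2/11, 7,8 ]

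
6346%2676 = 994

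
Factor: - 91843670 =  -2^1*5^1*9184367^1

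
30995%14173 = 2649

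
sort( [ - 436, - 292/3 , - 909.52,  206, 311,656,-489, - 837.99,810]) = [  -  909.52 , - 837.99,  -  489,-436, - 292/3, 206, 311, 656,810 ]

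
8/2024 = 1/253=0.00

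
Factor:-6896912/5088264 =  -2^1*3^(  -  1) * 11^1*41^(-1)*149^1*263^1*5171^( - 1)  =  - 862114/636033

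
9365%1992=1397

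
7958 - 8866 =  - 908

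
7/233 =7/233=0.03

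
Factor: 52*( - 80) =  - 4160=- 2^6 *5^1*  13^1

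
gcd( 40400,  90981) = 1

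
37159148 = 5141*7228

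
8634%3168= 2298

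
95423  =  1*95423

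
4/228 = 1/57  =  0.02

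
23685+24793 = 48478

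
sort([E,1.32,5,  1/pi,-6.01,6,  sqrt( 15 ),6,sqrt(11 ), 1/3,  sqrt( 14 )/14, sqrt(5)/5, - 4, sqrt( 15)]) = [ - 6.01, - 4, sqrt(14 ) /14, 1/pi, 1/3,sqrt( 5 ) /5, 1.32, E, sqrt( 11 ),  sqrt ( 15), sqrt( 15),5, 6, 6 ]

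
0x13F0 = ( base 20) cf4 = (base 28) 6e8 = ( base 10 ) 5104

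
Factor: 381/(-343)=-3^1*7^(-3)*127^1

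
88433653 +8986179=97419832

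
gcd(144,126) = 18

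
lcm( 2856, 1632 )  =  11424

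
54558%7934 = 6954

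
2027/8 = 2027/8=253.38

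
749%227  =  68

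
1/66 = 1/66 = 0.02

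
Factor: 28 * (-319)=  - 2^2*7^1*11^1  *  29^1 =- 8932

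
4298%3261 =1037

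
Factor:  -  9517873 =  -9517873^1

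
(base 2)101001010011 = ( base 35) 25i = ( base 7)10464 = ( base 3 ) 10121220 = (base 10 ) 2643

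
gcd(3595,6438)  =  1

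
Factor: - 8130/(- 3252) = 5/2 = 2^(-1)*5^1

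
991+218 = 1209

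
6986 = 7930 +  -944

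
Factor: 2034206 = 2^1*223^1*  4561^1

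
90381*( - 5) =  - 451905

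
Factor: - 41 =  - 41^1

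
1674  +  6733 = 8407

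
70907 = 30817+40090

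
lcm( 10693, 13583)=502571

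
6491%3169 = 153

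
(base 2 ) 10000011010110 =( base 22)h82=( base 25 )DB6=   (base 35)6U6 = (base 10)8406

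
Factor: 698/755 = 2^1*5^( - 1 )*151^ (-1)*349^1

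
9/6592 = 9/6592 = 0.00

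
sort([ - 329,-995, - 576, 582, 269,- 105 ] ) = [ - 995, - 576, - 329,-105,269, 582]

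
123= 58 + 65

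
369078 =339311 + 29767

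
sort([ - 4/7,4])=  [ - 4/7, 4] 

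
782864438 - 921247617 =-138383179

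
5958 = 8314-2356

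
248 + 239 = 487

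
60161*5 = 300805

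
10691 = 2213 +8478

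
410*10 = 4100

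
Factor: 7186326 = 2^1*3^1*7^1*171103^1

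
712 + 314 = 1026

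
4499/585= 4499/585  =  7.69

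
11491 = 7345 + 4146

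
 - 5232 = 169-5401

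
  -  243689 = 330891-574580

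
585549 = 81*7229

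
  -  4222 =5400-9622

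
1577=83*19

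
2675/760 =3+79/152 = 3.52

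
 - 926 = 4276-5202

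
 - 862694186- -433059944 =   -  429634242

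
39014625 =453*86125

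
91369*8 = 730952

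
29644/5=29644/5 = 5928.80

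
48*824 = 39552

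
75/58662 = 25/19554= 0.00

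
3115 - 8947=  - 5832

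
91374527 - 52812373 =38562154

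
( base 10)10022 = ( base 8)23446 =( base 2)10011100100110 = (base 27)dk5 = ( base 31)AD9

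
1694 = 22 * 77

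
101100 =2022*50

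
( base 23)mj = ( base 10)525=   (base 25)l0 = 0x20D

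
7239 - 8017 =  - 778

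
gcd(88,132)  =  44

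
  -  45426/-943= 45426/943 = 48.17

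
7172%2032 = 1076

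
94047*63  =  5924961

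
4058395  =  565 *7183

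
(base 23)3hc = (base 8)3706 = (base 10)1990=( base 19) 59E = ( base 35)1LU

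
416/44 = 104/11=9.45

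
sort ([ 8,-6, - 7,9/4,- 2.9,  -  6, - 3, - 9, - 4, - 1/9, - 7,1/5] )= [  -  9 , - 7,-7, - 6, - 6, - 4,-3, - 2.9, - 1/9,1/5,  9/4,8] 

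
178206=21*8486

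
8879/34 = 8879/34 = 261.15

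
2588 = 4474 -1886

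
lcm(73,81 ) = 5913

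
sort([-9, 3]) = [ - 9 , 3]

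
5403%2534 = 335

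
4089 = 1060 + 3029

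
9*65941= 593469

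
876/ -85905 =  - 1  +  28343/28635 = - 0.01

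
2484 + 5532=8016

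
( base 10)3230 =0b110010011110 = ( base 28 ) 43a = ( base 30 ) 3HK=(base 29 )3ob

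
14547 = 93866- 79319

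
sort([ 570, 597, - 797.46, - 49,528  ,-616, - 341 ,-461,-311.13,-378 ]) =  [ - 797.46 ,-616, - 461, - 378,  -  341,-311.13,-49 , 528 , 570, 597]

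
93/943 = 93/943 = 0.10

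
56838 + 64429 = 121267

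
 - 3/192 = -1 + 63/64 = - 0.02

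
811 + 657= 1468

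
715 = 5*143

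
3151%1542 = 67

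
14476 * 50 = 723800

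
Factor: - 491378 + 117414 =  - 2^2 *93491^1 = - 373964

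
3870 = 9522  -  5652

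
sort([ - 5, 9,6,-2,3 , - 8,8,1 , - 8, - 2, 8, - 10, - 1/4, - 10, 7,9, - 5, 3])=[ - 10, - 10, - 8, - 8,  -  5, - 5, - 2, - 2, - 1/4,1,3, 3, 6,7,8  ,  8,9,9 ]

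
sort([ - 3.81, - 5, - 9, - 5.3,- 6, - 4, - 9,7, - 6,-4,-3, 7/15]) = [  -  9, - 9, - 6 ,-6,-5.3 , - 5, - 4, - 4, - 3.81, - 3, 7/15,  7]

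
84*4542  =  381528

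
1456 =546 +910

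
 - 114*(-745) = 84930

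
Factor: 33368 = 2^3 * 43^1*97^1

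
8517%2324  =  1545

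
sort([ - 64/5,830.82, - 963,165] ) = [-963, - 64/5,165, 830.82 ] 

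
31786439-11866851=19919588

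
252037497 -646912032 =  - 394874535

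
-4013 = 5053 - 9066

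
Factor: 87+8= 95 =5^1*19^1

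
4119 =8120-4001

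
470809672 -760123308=-289313636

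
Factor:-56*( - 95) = 5320 = 2^3* 5^1*7^1  *19^1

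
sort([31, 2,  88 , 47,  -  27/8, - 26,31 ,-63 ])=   [- 63, -26, - 27/8,2,31,31,  47, 88 ] 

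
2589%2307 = 282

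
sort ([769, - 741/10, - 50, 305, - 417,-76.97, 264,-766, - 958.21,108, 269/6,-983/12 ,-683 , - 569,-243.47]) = [-958.21,-766, - 683,-569, - 417, - 243.47,-983/12,-76.97, - 741/10,-50,  269/6, 108 , 264 , 305 , 769] 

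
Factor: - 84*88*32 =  - 236544 = -2^10*3^1*7^1*11^1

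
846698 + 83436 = 930134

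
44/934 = 22/467= 0.05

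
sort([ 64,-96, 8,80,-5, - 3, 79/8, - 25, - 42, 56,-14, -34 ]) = [-96,  -  42, - 34, - 25, - 14, -5,-3,8, 79/8,56,64,80 ]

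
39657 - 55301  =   - 15644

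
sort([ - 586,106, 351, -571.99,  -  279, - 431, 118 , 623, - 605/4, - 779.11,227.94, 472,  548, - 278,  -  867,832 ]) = [ - 867, - 779.11, - 586, - 571.99, - 431, - 279, - 278, - 605/4, 106, 118,227.94, 351,  472, 548, 623, 832 ] 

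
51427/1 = 51427 = 51427.00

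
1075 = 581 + 494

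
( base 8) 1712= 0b1111001010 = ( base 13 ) 598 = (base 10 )970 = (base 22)202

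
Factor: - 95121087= - 3^1 * 19^1*1668791^1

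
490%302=188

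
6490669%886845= 282754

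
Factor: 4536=2^3*3^4*7^1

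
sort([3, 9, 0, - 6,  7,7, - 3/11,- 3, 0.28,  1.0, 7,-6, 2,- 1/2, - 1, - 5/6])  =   [-6, - 6, - 3, - 1, - 5/6 , - 1/2, - 3/11,0, 0.28,1.0 , 2,3, 7,7, 7,9 ]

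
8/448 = 1/56 =0.02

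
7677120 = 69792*110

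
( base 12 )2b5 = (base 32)D9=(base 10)425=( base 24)HH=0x1A9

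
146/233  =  146/233 = 0.63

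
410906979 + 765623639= 1176530618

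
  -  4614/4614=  - 1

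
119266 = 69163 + 50103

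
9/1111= 9/1111  =  0.01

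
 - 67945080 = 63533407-131478487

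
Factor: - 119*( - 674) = 2^1*7^1 * 17^1*  337^1 = 80206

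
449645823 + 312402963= 762048786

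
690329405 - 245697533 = 444631872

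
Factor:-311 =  - 311^1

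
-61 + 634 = 573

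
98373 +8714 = 107087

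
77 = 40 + 37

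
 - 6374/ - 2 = 3187/1 = 3187.00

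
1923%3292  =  1923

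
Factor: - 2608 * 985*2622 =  - 2^5* 3^1*5^1*19^1*23^1*163^1*197^1 = -6735603360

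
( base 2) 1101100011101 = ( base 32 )6ot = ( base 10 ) 6941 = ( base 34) 605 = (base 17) 1705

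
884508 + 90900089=91784597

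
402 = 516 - 114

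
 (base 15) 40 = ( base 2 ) 111100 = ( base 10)60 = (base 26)28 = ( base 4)330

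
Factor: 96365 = 5^1 * 19273^1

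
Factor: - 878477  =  -47^1*18691^1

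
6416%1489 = 460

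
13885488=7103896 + 6781592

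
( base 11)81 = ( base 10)89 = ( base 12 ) 75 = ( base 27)38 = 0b1011001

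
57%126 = 57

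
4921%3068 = 1853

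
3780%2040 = 1740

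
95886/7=13698= 13698.00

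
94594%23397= 1006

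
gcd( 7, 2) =1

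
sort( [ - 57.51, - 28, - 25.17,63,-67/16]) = [ - 57.51, - 28, - 25.17,  -  67/16,63 ] 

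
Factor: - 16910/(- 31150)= 19/35=5^(  -  1 )*7^( - 1)*19^1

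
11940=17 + 11923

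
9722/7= 9722/7 = 1388.86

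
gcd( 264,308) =44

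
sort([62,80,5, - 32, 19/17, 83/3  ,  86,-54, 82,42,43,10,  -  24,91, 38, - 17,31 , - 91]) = [ - 91,- 54 ,  -  32, -24, - 17, 19/17,5,10,  83/3,31 , 38, 42,  43,  62,80,82,86 , 91] 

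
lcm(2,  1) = 2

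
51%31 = 20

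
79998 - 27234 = 52764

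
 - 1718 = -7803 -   -  6085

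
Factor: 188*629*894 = 2^3*3^1*17^1*37^1*47^1*149^1 =105717288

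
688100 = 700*983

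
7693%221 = 179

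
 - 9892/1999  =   - 9892/1999 =-4.95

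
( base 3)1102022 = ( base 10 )1034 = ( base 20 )2be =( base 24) 1j2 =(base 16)40a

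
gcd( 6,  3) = 3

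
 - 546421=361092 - 907513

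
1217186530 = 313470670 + 903715860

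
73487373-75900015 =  - 2412642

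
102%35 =32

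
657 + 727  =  1384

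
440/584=55/73 = 0.75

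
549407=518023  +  31384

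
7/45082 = 7/45082 = 0.00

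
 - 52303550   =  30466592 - 82770142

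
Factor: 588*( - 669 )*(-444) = 2^4*3^3*7^2*37^1 *223^1 = 174657168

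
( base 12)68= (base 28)2o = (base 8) 120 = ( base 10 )80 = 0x50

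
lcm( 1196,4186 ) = 8372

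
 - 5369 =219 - 5588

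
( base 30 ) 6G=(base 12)144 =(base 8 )304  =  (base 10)196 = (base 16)c4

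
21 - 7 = 14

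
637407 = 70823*9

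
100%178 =100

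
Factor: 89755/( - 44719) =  - 5^1*29^1*197^( - 1)* 227^( - 1)*619^1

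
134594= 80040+54554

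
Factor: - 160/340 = -8/17 = -2^3*17^( - 1)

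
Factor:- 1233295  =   - 5^1*7^1*167^1*211^1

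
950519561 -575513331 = 375006230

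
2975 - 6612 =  - 3637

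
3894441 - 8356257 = -4461816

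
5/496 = 5/496= 0.01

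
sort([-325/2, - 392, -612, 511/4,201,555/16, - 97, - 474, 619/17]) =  [- 612, - 474, - 392, - 325/2, - 97, 555/16,619/17,511/4, 201 ] 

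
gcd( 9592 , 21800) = 872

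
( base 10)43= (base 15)2D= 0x2B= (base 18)27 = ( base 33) 1A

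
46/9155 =46/9155 = 0.01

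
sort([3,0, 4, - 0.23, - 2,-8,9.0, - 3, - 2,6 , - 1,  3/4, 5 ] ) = [ - 8,-3, -2, - 2,-1, - 0.23, 0, 3/4,3,  4 , 5, 6,9.0]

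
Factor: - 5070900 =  - 2^2 *3^1*5^2 * 16903^1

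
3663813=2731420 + 932393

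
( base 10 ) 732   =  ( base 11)606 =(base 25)147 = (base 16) 2dc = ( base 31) nj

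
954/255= 318/85 = 3.74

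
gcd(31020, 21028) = 4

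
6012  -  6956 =  -  944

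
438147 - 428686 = 9461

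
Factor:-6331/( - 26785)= 5^( - 1)*11^ ( - 1 )*13^1 = 13/55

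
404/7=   404/7=57.71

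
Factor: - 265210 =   -  2^1*5^1*11^1*2411^1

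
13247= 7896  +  5351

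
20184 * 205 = 4137720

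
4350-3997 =353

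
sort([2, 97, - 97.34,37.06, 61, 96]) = [ - 97.34, 2, 37.06, 61, 96, 97 ]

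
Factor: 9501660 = 2^2*3^2*5^1*7^1*7541^1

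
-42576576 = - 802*53088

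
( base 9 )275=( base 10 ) 230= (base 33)6w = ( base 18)ce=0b11100110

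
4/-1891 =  - 4/1891= -0.00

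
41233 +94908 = 136141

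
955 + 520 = 1475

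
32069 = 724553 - 692484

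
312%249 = 63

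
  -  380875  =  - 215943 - 164932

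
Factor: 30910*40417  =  2^1*5^1*11^1*13^1*281^1*3109^1 = 1249289470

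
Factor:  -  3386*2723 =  - 9220078= - 2^1*7^1 * 389^1*1693^1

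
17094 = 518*33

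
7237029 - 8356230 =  - 1119201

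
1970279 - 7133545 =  - 5163266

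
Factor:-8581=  - 8581^1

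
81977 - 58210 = 23767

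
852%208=20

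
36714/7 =36714/7 = 5244.86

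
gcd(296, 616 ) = 8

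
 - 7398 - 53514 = -60912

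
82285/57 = 82285/57=1443.60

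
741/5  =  741/5 = 148.20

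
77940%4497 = 1491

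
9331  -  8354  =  977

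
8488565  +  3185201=11673766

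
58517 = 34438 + 24079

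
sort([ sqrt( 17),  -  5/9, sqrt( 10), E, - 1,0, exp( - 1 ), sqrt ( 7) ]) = [ - 1,- 5/9,0,exp( - 1 ),sqrt( 7 ), E,  sqrt( 10), sqrt( 17) ]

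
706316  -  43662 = 662654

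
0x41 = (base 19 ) 38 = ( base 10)65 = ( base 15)45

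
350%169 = 12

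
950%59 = 6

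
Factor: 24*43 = 1032 = 2^3*3^1*43^1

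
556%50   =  6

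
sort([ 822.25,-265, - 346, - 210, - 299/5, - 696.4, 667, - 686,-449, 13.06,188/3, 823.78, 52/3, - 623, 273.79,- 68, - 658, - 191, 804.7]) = [  -  696.4,  -  686, - 658, - 623, - 449,  -  346, - 265,  -  210, - 191, - 68, - 299/5 , 13.06, 52/3, 188/3,273.79, 667,  804.7,  822.25 , 823.78 ]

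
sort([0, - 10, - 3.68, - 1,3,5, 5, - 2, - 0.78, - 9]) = [ - 10 , - 9, - 3.68,  -  2, - 1, - 0.78 , 0,3, 5, 5]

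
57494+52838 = 110332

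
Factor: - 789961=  - 789961^1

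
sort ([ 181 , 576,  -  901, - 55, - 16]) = [ - 901, - 55, - 16,  181,576 ]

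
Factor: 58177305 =3^3  *5^1*47^1*53^1*173^1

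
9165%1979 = 1249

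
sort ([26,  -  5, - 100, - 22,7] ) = [ - 100, - 22, - 5,  7,26]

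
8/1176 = 1/147 = 0.01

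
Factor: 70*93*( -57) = -371070 = - 2^1*3^2*5^1*7^1*19^1*31^1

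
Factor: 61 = 61^1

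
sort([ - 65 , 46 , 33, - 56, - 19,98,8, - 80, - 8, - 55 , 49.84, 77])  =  [ - 80, - 65, - 56, - 55, - 19, - 8,8, 33,46, 49.84,77,98] 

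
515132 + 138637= 653769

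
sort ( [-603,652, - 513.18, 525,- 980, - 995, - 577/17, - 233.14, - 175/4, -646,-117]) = [ - 995 ,-980, - 646 ,-603, - 513.18, - 233.14,-117,-175/4, - 577/17, 525, 652 ]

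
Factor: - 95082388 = -2^2 * 23770597^1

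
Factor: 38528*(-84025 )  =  -3237315200 =- 2^7* 5^2*7^1*43^1 *3361^1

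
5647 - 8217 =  - 2570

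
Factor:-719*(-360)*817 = 211472280 = 2^3*3^2*5^1*19^1*43^1*719^1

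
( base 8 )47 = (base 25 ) 1E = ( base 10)39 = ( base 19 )21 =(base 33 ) 16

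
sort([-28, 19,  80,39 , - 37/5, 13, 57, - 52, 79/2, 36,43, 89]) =[ - 52,-28, - 37/5,13,19, 36, 39, 79/2,43, 57, 80, 89]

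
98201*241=23666441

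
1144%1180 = 1144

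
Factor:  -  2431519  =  -2431519^1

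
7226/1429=5  +  81/1429 =5.06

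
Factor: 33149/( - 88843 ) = - 33149^1 * 88843^( - 1)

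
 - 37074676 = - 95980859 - -58906183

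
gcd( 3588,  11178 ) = 138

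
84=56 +28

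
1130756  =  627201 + 503555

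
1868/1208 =467/302 = 1.55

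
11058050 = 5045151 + 6012899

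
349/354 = 349/354 = 0.99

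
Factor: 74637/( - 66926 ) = -2^( - 1 ) * 3^2*109^( - 1) * 307^( - 1)*8293^1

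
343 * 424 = 145432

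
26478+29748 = 56226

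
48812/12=12203/3 = 4067.67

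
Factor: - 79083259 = -131^1*603689^1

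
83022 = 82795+227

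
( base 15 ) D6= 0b11001001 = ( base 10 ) 201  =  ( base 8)311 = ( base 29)6R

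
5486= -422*(-13 )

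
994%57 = 25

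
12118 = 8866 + 3252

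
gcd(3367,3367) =3367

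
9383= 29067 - 19684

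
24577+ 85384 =109961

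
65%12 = 5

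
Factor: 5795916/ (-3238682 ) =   -  2^1 * 3^1*7^2*9857^1 * 1619341^(-1 ) = -2897958/1619341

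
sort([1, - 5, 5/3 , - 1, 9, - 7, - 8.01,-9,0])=[-9, - 8.01, - 7, - 5, - 1,  0,1, 5/3,9]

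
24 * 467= 11208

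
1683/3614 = 1683/3614 = 0.47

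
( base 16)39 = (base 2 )111001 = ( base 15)3c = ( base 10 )57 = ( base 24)29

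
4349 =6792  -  2443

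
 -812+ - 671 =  - 1483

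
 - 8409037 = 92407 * ( - 91) 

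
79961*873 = 69805953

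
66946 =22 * 3043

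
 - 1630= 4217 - 5847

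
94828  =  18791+76037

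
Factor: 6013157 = 6013157^1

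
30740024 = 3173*9688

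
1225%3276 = 1225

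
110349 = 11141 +99208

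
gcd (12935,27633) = 1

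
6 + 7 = 13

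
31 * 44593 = 1382383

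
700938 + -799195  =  -98257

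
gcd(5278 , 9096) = 2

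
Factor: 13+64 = 7^1*11^1 = 77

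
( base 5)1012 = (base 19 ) 6I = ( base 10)132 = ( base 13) A2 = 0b10000100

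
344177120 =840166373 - 495989253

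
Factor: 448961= 269^1*1669^1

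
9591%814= 637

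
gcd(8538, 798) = 6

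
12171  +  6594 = 18765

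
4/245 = 4/245 = 0.02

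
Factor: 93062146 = 2^1*967^1*48119^1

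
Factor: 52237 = 52237^1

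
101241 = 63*1607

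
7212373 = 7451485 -239112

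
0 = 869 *0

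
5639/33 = 5639/33 =170.88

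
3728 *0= 0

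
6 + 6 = 12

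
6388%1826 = 910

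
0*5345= 0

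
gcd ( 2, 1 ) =1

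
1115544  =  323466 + 792078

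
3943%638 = 115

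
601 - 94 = 507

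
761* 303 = 230583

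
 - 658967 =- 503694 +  - 155273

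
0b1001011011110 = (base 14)1a90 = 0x12DE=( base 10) 4830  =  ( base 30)5b0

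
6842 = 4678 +2164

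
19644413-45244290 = - 25599877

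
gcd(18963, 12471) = 3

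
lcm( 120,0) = 0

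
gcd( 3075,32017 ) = 1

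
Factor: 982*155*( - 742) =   -  2^2*5^1*7^1*31^1*53^1* 491^1 = -112939820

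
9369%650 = 269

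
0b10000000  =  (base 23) 5D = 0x80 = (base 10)128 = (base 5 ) 1003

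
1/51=1/51 = 0.02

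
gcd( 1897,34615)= 7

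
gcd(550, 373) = 1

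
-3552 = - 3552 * 1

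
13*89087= 1158131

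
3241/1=3241= 3241.00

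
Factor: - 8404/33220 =-5^( - 1)*151^(-1 )*191^1=   -191/755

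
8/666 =4/333=0.01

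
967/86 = 967/86 = 11.24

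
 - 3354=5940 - 9294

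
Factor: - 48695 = - 5^1*9739^1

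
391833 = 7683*51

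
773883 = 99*7817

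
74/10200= 37/5100 = 0.01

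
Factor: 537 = 3^1*179^1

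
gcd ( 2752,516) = 172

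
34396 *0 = 0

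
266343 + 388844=655187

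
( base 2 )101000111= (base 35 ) 9c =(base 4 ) 11013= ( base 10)327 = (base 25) D2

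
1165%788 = 377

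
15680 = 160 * 98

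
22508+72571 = 95079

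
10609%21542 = 10609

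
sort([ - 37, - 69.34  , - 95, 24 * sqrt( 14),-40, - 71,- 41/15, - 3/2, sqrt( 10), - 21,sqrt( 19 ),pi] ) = [- 95,- 71, - 69.34, - 40,-37, - 21, - 41/15,- 3/2,pi, sqrt( 10),sqrt( 19), 24*sqrt(14 )] 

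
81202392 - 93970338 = - 12767946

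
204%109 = 95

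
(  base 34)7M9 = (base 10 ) 8849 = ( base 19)159E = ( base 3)110010202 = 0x2291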